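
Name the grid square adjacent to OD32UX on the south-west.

OD32tw

Longitude subsquare u = 20; −1 → 19 = t.
Latitude subsquare x = 23; −1 → 22 = w.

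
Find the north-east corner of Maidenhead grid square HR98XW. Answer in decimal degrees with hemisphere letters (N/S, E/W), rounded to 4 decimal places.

88.9583° N, 20.0000° W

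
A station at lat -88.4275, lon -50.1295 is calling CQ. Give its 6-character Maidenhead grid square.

Add 180° to longitude and 90° to latitude: 129.8705, 1.5725.
Field: 129.8705/20 → 6 → G, 1.5725/10 → 0 → A; chars GA.
Square: 9.8705/2 → 4, 1.5725/1 → 1; chars 41.
Subsquare: 1.8705/0.0833333 → 22 → w, 0.5725/0.0416667 → 13 → n; chars wn.

GA41wn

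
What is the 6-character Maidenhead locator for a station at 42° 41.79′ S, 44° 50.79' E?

LE27kh

Shift to the Maidenhead origin (180°W, 90°S): lon 224.8465, lat 47.3035.
Field: 224.8465/20 → 11 → L, 47.3035/10 → 4 → E; chars LE.
Square: 4.8465/2 → 2, 7.3035/1 → 7; chars 27.
Subsquare: 0.8465/0.0833333 → 10 → k, 0.3035/0.0416667 → 7 → h; chars kh.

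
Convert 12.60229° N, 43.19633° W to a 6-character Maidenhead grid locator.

GK82jo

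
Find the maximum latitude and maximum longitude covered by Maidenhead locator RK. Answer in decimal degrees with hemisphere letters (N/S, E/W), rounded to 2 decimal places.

Field R=17, K=10: +17·20° lon, +10·10° lat → SW at lon 160°, lat 10°.
Cell spans 20° lon × 10° lat. NE corner is SW corner plus one full cell.
latitude 20.00° N, longitude 180.00° E.

20.00° N, 180.00° E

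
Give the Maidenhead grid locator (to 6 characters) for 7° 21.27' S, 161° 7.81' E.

Shift to the Maidenhead origin (180°W, 90°S): lon 341.1302, lat 82.6455.
Field: lon ⌊341.1302/20⌋ = 17 → R; lat ⌊82.6455/10⌋ = 8 → I.
Square: lon ⌊1.1302/2⌋ = 0; lat ⌊2.6455/1⌋ = 2.
Subsquare: lon ⌊1.1302/0.0833333⌋ = 13 → n; lat ⌊0.6455/0.0416667⌋ = 15 → p.

RI02np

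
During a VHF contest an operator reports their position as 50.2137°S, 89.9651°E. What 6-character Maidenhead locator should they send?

Offset from 180°W / 90°S: lon 269.9651°, lat 39.7863°.
Field: 269.9651/20 → 13 → N, 39.7863/10 → 3 → D; chars ND.
Square: 9.9651/2 → 4, 9.7863/1 → 9; chars 49.
Subsquare: 1.9651/0.0833333 → 23 → x, 0.7863/0.0416667 → 18 → s; chars xs.

ND49xs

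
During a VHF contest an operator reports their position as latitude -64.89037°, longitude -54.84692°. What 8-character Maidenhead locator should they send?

Add 180° to longitude and 90° to latitude: 125.15308, 25.10963.
Field: lon ⌊125.15308/20⌋ = 6 → G; lat ⌊25.10963/10⌋ = 2 → C.
Square: lon ⌊5.15308/2⌋ = 2; lat ⌊5.10963/1⌋ = 5.
Subsquare: lon ⌊1.15308/0.0833333⌋ = 13 → n; lat ⌊0.10963/0.0416667⌋ = 2 → c.
Extended square: lon ⌊0.06975/0.00833333⌋ = 8; lat ⌊0.02630/0.00416667⌋ = 6.

GC25nc86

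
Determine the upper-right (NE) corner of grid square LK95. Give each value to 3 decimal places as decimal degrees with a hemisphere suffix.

16.000° N, 60.000° E

Field L=11, K=10: +11·20° lon, +10·10° lat → SW at lon 40°, lat 10°.
Square 9, 5: +9·2° lon, +5·1° lat → SW at lon 58°, lat 15°.
Cell spans 2° lon × 1° lat. NE corner is SW corner plus one full cell.
latitude 16.000° N, longitude 60.000° E.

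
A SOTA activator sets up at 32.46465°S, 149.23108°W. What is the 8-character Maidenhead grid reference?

BF57jm28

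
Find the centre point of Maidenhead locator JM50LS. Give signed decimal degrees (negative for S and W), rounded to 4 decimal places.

Field J=9, M=12: +9·20° lon, +12·10° lat → SW at lon 0°, lat 30°.
Square 5, 0: +5·2° lon, +0·1° lat → SW at lon 10°, lat 30°.
Subsquare l=11, s=18: +11·0.0833333° lon, +18·0.0416667° lat → SW at lon 10.9167°, lat 30.75°.
Cell spans 0.0833333° lon × 0.0416667° lat. Centre is SW corner plus half of each.
latitude 30.7708, longitude 10.9583.

30.7708, 10.9583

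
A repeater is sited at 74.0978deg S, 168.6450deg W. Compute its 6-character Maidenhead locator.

AB55qv

Shift to the Maidenhead origin (180°W, 90°S): lon 11.3550, lat 15.9022.
Field: 11.3550/20 → 0 → A, 15.9022/10 → 1 → B; chars AB.
Square: 11.3550/2 → 5, 5.9022/1 → 5; chars 55.
Subsquare: 1.3550/0.0833333 → 16 → q, 0.9022/0.0416667 → 21 → v; chars qv.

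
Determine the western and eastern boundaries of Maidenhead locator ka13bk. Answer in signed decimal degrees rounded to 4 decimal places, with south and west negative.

22.0833, 22.1667

Field K=10, A=0: +10·20° lon, +0·10° lat → SW at lon 20°, lat -90°.
Square 1, 3: +1·2° lon, +3·1° lat → SW at lon 22°, lat -87°.
Subsquare b=1, k=10: +1·0.0833333° lon, +10·0.0416667° lat → SW at lon 22.0833°, lat -86.5833°.
Cell spans 0.0833333° lon × 0.0416667° lat.
west 22.0833, east 22.1667.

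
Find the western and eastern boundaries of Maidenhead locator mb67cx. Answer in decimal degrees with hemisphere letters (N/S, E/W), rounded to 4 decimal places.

72.1667° E, 72.2500° E

Field M=12, B=1: +12·20° lon, +1·10° lat → SW at lon 60°, lat -80°.
Square 6, 7: +6·2° lon, +7·1° lat → SW at lon 72°, lat -73°.
Subsquare c=2, x=23: +2·0.0833333° lon, +23·0.0416667° lat → SW at lon 72.1667°, lat -72.0417°.
Cell spans 0.0833333° lon × 0.0416667° lat.
west 72.1667° E, east 72.2500° E.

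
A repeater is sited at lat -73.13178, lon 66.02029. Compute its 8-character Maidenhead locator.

Add 180° to longitude and 90° to latitude: 246.02029, 16.86822.
Field: lon ⌊246.02029/20⌋ = 12 → M; lat ⌊16.86822/10⌋ = 1 → B.
Square: lon ⌊6.02029/2⌋ = 3; lat ⌊6.86822/1⌋ = 6.
Subsquare: lon ⌊0.02029/0.0833333⌋ = 0 → a; lat ⌊0.86822/0.0416667⌋ = 20 → u.
Extended square: lon ⌊0.02029/0.00833333⌋ = 2; lat ⌊0.03489/0.00416667⌋ = 8.

MB36au28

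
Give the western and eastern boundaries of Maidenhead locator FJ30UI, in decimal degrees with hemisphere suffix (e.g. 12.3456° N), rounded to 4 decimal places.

72.3333° W, 72.2500° W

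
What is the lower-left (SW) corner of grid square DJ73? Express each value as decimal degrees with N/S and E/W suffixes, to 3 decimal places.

3.000° N, 106.000° W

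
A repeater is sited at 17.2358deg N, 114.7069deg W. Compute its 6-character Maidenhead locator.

Shift to the Maidenhead origin (180°W, 90°S): lon 65.2931, lat 107.2358.
Field: 65.2931/20 → 3 → D, 107.2358/10 → 10 → K; chars DK.
Square: 5.2931/2 → 2, 7.2358/1 → 7; chars 27.
Subsquare: 1.2931/0.0833333 → 15 → p, 0.2358/0.0416667 → 5 → f; chars pf.

DK27pf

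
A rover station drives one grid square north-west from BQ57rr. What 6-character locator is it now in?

Longitude subsquare r = 17; −1 → 16 = q.
Latitude subsquare r = 17; +1 → 18 = s.

BQ57qs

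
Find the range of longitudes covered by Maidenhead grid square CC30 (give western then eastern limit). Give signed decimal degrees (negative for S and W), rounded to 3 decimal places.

-134.000, -132.000

Field C=2, C=2: +2·20° lon, +2·10° lat → SW at lon -140°, lat -70°.
Square 3, 0: +3·2° lon, +0·1° lat → SW at lon -134°, lat -70°.
Cell spans 2° lon × 1° lat.
west -134.000, east -132.000.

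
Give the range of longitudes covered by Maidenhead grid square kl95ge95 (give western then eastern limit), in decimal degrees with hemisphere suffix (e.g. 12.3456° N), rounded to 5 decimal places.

38.57500° E, 38.58333° E

Field K=10, L=11: +10·20° lon, +11·10° lat → SW at lon 20°, lat 20°.
Square 9, 5: +9·2° lon, +5·1° lat → SW at lon 38°, lat 25°.
Subsquare g=6, e=4: +6·0.0833333° lon, +4·0.0416667° lat → SW at lon 38.5°, lat 25.1667°.
Extended square 9, 5: +9·0.00833333° lon, +5·0.00416667° lat → SW at lon 38.575°, lat 25.1875°.
Cell spans 0.00833333° lon × 0.00416667° lat.
west 38.57500° E, east 38.58333° E.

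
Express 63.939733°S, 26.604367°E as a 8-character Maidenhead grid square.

Offset from 180°W / 90°S: lon 206.60437°, lat 26.06027°.
Field: lon ⌊206.60437/20⌋ = 10 → K; lat ⌊26.06027/10⌋ = 2 → C.
Square: lon ⌊6.60437/2⌋ = 3; lat ⌊6.06027/1⌋ = 6.
Subsquare: lon ⌊0.60437/0.0833333⌋ = 7 → h; lat ⌊0.06027/0.0416667⌋ = 1 → b.
Extended square: lon ⌊0.02103/0.00833333⌋ = 2; lat ⌊0.01860/0.00416667⌋ = 4.

KC36hb24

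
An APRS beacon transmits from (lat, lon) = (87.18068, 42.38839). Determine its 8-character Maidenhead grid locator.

LR17ee63

Add 180° to longitude and 90° to latitude: 222.38839, 177.18068.
Field: 222.38839/20 → 11 → L, 177.18068/10 → 17 → R; chars LR.
Square: 2.38839/2 → 1, 7.18068/1 → 7; chars 17.
Subsquare: 0.38839/0.0833333 → 4 → e, 0.18068/0.0416667 → 4 → e; chars ee.
Extended square: 0.05506/0.00833333 → 6, 0.01401/0.00416667 → 3; chars 63.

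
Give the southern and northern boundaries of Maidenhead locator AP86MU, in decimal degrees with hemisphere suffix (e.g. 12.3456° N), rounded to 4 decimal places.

66.8333° N, 66.8750° N

Field A=0, P=15: +0·20° lon, +15·10° lat → SW at lon -180°, lat 60°.
Square 8, 6: +8·2° lon, +6·1° lat → SW at lon -164°, lat 66°.
Subsquare m=12, u=20: +12·0.0833333° lon, +20·0.0416667° lat → SW at lon -163°, lat 66.8333°.
Cell spans 0.0833333° lon × 0.0416667° lat.
south 66.8333° N, north 66.8750° N.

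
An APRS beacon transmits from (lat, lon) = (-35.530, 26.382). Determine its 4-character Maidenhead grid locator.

KF34

Shift to the Maidenhead origin (180°W, 90°S): lon 206.38, lat 54.47.
Field: 206.38/20 → 10 → K, 54.47/10 → 5 → F; chars KF.
Square: 6.38/2 → 3, 4.47/1 → 4; chars 34.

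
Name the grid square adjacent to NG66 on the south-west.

NG55

Longitude square 6; −1 → 5.
Latitude square 6; −1 → 5.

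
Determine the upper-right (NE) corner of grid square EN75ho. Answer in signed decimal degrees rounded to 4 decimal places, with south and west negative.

45.6250, -85.3333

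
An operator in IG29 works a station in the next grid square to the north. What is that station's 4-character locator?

Latitude square 9; +1 → 10, wraps to 0, carry into field.
Latitude field G = 6; +1 → 7 = H.
The longitude characters are unchanged.

IH20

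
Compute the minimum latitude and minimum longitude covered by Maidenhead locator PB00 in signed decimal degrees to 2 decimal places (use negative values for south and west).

Field P=15, B=1: +15·20° lon, +1·10° lat → SW at lon 120°, lat -80°.
Square 0, 0: +0·2° lon, +0·1° lat → SW at lon 120°, lat -80°.
latitude -80.00, longitude 120.00.

-80.00, 120.00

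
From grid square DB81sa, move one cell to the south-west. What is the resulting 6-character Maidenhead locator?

DB80rx

Longitude subsquare s = 18; −1 → 17 = r.
Latitude subsquare a = 0; −1 → -1, wraps to 23 = x, carry into square.
Latitude square 1; −1 → 0.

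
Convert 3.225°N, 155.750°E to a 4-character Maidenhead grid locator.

Shift to the Maidenhead origin (180°W, 90°S): lon 335.75, lat 93.22.
Field (20°×10°, letters A–R): 335.75/20 → 16 → Q, 93.22/10 → 9 → J; chars QJ.
Square (2°×1°, digits 0–9): 15.75/2 → 7, 3.22/1 → 3; chars 73.

QJ73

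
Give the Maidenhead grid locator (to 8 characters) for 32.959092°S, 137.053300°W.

CF17la39

Add 180° to longitude and 90° to latitude: 42.94670, 57.04091.
Field (20°×10°, letters A–R): 42.94670/20 → 2 → C, 57.04091/10 → 5 → F; chars CF.
Square (2°×1°, digits 0–9): 2.94670/2 → 1, 7.04091/1 → 7; chars 17.
Subsquare (5′×2.5′, letters a–x): 0.94670/0.0833333 → 11 → l, 0.04091/0.0416667 → 0 → a; chars la.
Extended square (30″×15″, digits 0–9): 0.03003/0.00833333 → 3, 0.04091/0.00416667 → 9; chars 39.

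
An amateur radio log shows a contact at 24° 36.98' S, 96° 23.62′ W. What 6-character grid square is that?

Shift to the Maidenhead origin (180°W, 90°S): lon 83.6063, lat 65.3837.
Field: lon ⌊83.6063/20⌋ = 4 → E; lat ⌊65.3837/10⌋ = 6 → G.
Square: lon ⌊3.6063/2⌋ = 1; lat ⌊5.3837/1⌋ = 5.
Subsquare: lon ⌊1.6063/0.0833333⌋ = 19 → t; lat ⌊0.3837/0.0416667⌋ = 9 → j.

EG15tj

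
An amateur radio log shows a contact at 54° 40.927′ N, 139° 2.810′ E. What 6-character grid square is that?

PO94mq

Shift to the Maidenhead origin (180°W, 90°S): lon 319.0468, lat 144.6821.
Field: lon ⌊319.0468/20⌋ = 15 → P; lat ⌊144.6821/10⌋ = 14 → O.
Square: lon ⌊19.0468/2⌋ = 9; lat ⌊4.6821/1⌋ = 4.
Subsquare: lon ⌊1.0468/0.0833333⌋ = 12 → m; lat ⌊0.6821/0.0416667⌋ = 16 → q.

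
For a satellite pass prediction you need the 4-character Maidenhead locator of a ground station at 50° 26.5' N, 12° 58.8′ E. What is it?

JO60

Shift to the Maidenhead origin (180°W, 90°S): lon 192.98, lat 140.44.
Field: lon ⌊192.98/20⌋ = 9 → J; lat ⌊140.44/10⌋ = 14 → O.
Square: lon ⌊12.98/2⌋ = 6; lat ⌊0.44/1⌋ = 0.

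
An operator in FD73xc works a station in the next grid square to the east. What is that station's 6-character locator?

FD83ac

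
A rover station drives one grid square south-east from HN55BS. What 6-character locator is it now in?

Longitude subsquare b = 1; +1 → 2 = c.
Latitude subsquare s = 18; −1 → 17 = r.

HN55cr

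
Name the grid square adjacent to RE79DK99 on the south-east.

RE79ek08

Longitude extended square 9; +1 → 10, wraps to 0, carry into subsquare.
Longitude subsquare d = 3; +1 → 4 = e.
Latitude extended square 9; −1 → 8.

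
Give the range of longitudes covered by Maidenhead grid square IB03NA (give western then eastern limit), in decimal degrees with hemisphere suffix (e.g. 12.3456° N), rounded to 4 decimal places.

Field I=8, B=1: +8·20° lon, +1·10° lat → SW at lon -20°, lat -80°.
Square 0, 3: +0·2° lon, +3·1° lat → SW at lon -20°, lat -77°.
Subsquare n=13, a=0: +13·0.0833333° lon, +0·0.0416667° lat → SW at lon -18.9167°, lat -77°.
Cell spans 0.0833333° lon × 0.0416667° lat.
west 18.9167° W, east 18.8333° W.

18.9167° W, 18.8333° W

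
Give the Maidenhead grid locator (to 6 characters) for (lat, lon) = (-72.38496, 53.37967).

LB67qo

Add 180° to longitude and 90° to latitude: 233.3797, 17.6150.
Field: 233.3797/20 → 11 → L, 17.6150/10 → 1 → B; chars LB.
Square: 13.3797/2 → 6, 7.6150/1 → 7; chars 67.
Subsquare: 1.3797/0.0833333 → 16 → q, 0.6150/0.0416667 → 14 → o; chars qo.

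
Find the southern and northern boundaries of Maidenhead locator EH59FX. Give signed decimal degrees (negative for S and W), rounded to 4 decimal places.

Field E=4, H=7: +4·20° lon, +7·10° lat → SW at lon -100°, lat -20°.
Square 5, 9: +5·2° lon, +9·1° lat → SW at lon -90°, lat -11°.
Subsquare f=5, x=23: +5·0.0833333° lon, +23·0.0416667° lat → SW at lon -89.5833°, lat -10.0417°.
Cell spans 0.0833333° lon × 0.0416667° lat.
south -10.0417, north -10.0000.

-10.0417, -10.0000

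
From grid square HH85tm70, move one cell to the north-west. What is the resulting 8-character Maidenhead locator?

Longitude extended square 7; −1 → 6.
Latitude extended square 0; +1 → 1.

HH85tm61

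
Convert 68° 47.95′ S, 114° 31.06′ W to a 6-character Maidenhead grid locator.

DC21re

Add 180° to longitude and 90° to latitude: 65.4823, 21.2008.
Field: 65.4823/20 → 3 → D, 21.2008/10 → 2 → C; chars DC.
Square: 5.4823/2 → 2, 1.2008/1 → 1; chars 21.
Subsquare: 1.4823/0.0833333 → 17 → r, 0.2008/0.0416667 → 4 → e; chars re.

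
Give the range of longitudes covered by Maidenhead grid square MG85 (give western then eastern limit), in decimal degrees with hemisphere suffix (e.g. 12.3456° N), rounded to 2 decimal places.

76.00° E, 78.00° E

Field M=12, G=6: +12·20° lon, +6·10° lat → SW at lon 60°, lat -30°.
Square 8, 5: +8·2° lon, +5·1° lat → SW at lon 76°, lat -25°.
Cell spans 2° lon × 1° lat.
west 76.00° E, east 78.00° E.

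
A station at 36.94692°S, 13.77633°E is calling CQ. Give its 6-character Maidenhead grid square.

Shift to the Maidenhead origin (180°W, 90°S): lon 193.7763, lat 53.0531.
Field: 193.7763/20 → 9 → J, 53.0531/10 → 5 → F; chars JF.
Square: 13.7763/2 → 6, 3.0531/1 → 3; chars 63.
Subsquare: 1.7763/0.0833333 → 21 → v, 0.0531/0.0416667 → 1 → b; chars vb.

JF63vb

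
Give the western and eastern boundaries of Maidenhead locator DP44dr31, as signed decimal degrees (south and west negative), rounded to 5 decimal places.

Field D=3, P=15: +3·20° lon, +15·10° lat → SW at lon -120°, lat 60°.
Square 4, 4: +4·2° lon, +4·1° lat → SW at lon -112°, lat 64°.
Subsquare d=3, r=17: +3·0.0833333° lon, +17·0.0416667° lat → SW at lon -111.75°, lat 64.7083°.
Extended square 3, 1: +3·0.00833333° lon, +1·0.00416667° lat → SW at lon -111.725°, lat 64.7125°.
Cell spans 0.00833333° lon × 0.00416667° lat.
west -111.72500, east -111.71667.

-111.72500, -111.71667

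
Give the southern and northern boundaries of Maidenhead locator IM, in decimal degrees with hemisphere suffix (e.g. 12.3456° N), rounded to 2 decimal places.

30.00° N, 40.00° N

Field I=8, M=12: +8·20° lon, +12·10° lat → SW at lon -20°, lat 30°.
Cell spans 20° lon × 10° lat.
south 30.00° N, north 40.00° N.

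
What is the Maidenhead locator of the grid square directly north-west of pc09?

OD90

Longitude square 0; −1 → -1, wraps to 9, carry into field.
Longitude field P = 15; −1 → 14 = O.
Latitude square 9; +1 → 10, wraps to 0, carry into field.
Latitude field C = 2; +1 → 3 = D.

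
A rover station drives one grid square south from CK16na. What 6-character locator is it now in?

CK15nx

Latitude subsquare a = 0; −1 → -1, wraps to 23 = x, carry into square.
Latitude square 6; −1 → 5.
The longitude characters are unchanged.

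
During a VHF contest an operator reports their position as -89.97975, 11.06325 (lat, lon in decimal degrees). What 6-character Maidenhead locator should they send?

JA50ma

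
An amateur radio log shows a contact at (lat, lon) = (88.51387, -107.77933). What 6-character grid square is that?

DR68cm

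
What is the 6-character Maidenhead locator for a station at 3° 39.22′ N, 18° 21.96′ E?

Add 180° to longitude and 90° to latitude: 198.3660, 93.6537.
Field: lon ⌊198.3660/20⌋ = 9 → J; lat ⌊93.6537/10⌋ = 9 → J.
Square: lon ⌊18.3660/2⌋ = 9; lat ⌊3.6537/1⌋ = 3.
Subsquare: lon ⌊0.3660/0.0833333⌋ = 4 → e; lat ⌊0.6537/0.0416667⌋ = 15 → p.

JJ93ep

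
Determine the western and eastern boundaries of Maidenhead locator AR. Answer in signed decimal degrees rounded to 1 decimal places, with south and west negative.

-180.0, -160.0

Field A=0, R=17: +0·20° lon, +17·10° lat → SW at lon -180°, lat 80°.
Cell spans 20° lon × 10° lat.
west -180.0, east -160.0.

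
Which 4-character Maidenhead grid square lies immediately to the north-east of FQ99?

GR00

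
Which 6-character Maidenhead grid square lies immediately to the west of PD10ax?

PD00xx

Longitude subsquare a = 0; −1 → -1, wraps to 23 = x, carry into square.
Longitude square 1; −1 → 0.
The latitude characters are unchanged.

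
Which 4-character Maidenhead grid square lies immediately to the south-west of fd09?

Longitude square 0; −1 → -1, wraps to 9, carry into field.
Longitude field F = 5; −1 → 4 = E.
Latitude square 9; −1 → 8.

ED98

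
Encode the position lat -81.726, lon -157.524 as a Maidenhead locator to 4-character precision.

Shift to the Maidenhead origin (180°W, 90°S): lon 22.48, lat 8.27.
Field (20°×10°, letters A–R): lon ⌊22.48/20⌋ = 1 → B; lat ⌊8.27/10⌋ = 0 → A.
Square (2°×1°, digits 0–9): lon ⌊2.48/2⌋ = 1; lat ⌊8.27/1⌋ = 8.

BA18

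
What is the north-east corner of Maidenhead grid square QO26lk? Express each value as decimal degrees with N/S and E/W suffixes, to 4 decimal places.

56.4583° N, 145.0000° E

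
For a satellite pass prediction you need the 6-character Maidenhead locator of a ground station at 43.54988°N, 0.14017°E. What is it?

JN03bn

Shift to the Maidenhead origin (180°W, 90°S): lon 180.1402, lat 133.5499.
Field: lon ⌊180.1402/20⌋ = 9 → J; lat ⌊133.5499/10⌋ = 13 → N.
Square: lon ⌊0.1402/2⌋ = 0; lat ⌊3.5499/1⌋ = 3.
Subsquare: lon ⌊0.1402/0.0833333⌋ = 1 → b; lat ⌊0.5499/0.0416667⌋ = 13 → n.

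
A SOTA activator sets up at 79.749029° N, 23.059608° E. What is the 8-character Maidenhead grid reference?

KQ19mr79

Add 180° to longitude and 90° to latitude: 203.05961, 169.74903.
Field (20°×10°, letters A–R): lon ⌊203.05961/20⌋ = 10 → K; lat ⌊169.74903/10⌋ = 16 → Q.
Square (2°×1°, digits 0–9): lon ⌊3.05961/2⌋ = 1; lat ⌊9.74903/1⌋ = 9.
Subsquare (5′×2.5′, letters a–x): lon ⌊1.05961/0.0833333⌋ = 12 → m; lat ⌊0.74903/0.0416667⌋ = 17 → r.
Extended square (30″×15″, digits 0–9): lon ⌊0.05961/0.00833333⌋ = 7; lat ⌊0.04070/0.00416667⌋ = 9.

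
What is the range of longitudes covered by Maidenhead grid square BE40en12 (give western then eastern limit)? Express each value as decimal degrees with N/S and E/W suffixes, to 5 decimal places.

Field B=1, E=4: +1·20° lon, +4·10° lat → SW at lon -160°, lat -50°.
Square 4, 0: +4·2° lon, +0·1° lat → SW at lon -152°, lat -50°.
Subsquare e=4, n=13: +4·0.0833333° lon, +13·0.0416667° lat → SW at lon -151.667°, lat -49.4583°.
Extended square 1, 2: +1·0.00833333° lon, +2·0.00416667° lat → SW at lon -151.658°, lat -49.45°.
Cell spans 0.00833333° lon × 0.00416667° lat.
west 151.65833° W, east 151.65000° W.

151.65833° W, 151.65000° W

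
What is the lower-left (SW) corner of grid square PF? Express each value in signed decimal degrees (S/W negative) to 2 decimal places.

-40.00, 120.00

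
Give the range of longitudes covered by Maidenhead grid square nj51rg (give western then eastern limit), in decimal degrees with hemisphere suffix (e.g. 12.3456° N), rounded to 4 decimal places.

91.4167° E, 91.5000° E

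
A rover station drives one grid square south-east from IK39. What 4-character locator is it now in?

IK48

Longitude square 3; +1 → 4.
Latitude square 9; −1 → 8.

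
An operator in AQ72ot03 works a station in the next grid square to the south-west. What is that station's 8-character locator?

Longitude extended square 0; −1 → -1, wraps to 9, carry into subsquare.
Longitude subsquare o = 14; −1 → 13 = n.
Latitude extended square 3; −1 → 2.

AQ72nt92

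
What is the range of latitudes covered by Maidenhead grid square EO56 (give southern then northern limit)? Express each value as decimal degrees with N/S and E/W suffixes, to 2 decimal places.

Field E=4, O=14: +4·20° lon, +14·10° lat → SW at lon -100°, lat 50°.
Square 5, 6: +5·2° lon, +6·1° lat → SW at lon -90°, lat 56°.
Cell spans 2° lon × 1° lat.
south 56.00° N, north 57.00° N.

56.00° N, 57.00° N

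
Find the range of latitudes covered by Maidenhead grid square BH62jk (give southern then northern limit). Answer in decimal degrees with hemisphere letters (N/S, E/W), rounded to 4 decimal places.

17.5833° S, 17.5417° S

Field B=1, H=7: +1·20° lon, +7·10° lat → SW at lon -160°, lat -20°.
Square 6, 2: +6·2° lon, +2·1° lat → SW at lon -148°, lat -18°.
Subsquare j=9, k=10: +9·0.0833333° lon, +10·0.0416667° lat → SW at lon -147.25°, lat -17.5833°.
Cell spans 0.0833333° lon × 0.0416667° lat.
south 17.5833° S, north 17.5417° S.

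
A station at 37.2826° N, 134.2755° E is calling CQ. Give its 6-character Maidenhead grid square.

PM77dg

Add 180° to longitude and 90° to latitude: 314.2755, 127.2826.
Field: 314.2755/20 → 15 → P, 127.2826/10 → 12 → M; chars PM.
Square: 14.2755/2 → 7, 7.2826/1 → 7; chars 77.
Subsquare: 0.2755/0.0833333 → 3 → d, 0.2826/0.0416667 → 6 → g; chars dg.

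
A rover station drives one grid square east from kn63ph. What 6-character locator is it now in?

KN63qh

Longitude subsquare p = 15; +1 → 16 = q.
The latitude characters are unchanged.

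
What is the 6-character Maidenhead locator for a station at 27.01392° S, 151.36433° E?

Shift to the Maidenhead origin (180°W, 90°S): lon 331.3643, lat 62.9861.
Field: 331.3643/20 → 16 → Q, 62.9861/10 → 6 → G; chars QG.
Square: 11.3643/2 → 5, 2.9861/1 → 2; chars 52.
Subsquare: 1.3643/0.0833333 → 16 → q, 0.9861/0.0416667 → 23 → x; chars qx.

QG52qx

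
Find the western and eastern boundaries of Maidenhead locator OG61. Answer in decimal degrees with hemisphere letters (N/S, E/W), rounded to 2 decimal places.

112.00° E, 114.00° E

Field O=14, G=6: +14·20° lon, +6·10° lat → SW at lon 100°, lat -30°.
Square 6, 1: +6·2° lon, +1·1° lat → SW at lon 112°, lat -29°.
Cell spans 2° lon × 1° lat.
west 112.00° E, east 114.00° E.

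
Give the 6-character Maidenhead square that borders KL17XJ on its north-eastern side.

KL27ak

Longitude subsquare x = 23; +1 → 24, wraps to 0 = a, carry into square.
Longitude square 1; +1 → 2.
Latitude subsquare j = 9; +1 → 10 = k.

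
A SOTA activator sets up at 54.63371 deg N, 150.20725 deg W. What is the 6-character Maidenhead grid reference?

BO44vp

Add 180° to longitude and 90° to latitude: 29.7928, 144.6337.
Field (20°×10°, letters A–R): 29.7928/20 → 1 → B, 144.6337/10 → 14 → O; chars BO.
Square (2°×1°, digits 0–9): 9.7928/2 → 4, 4.6337/1 → 4; chars 44.
Subsquare (5′×2.5′, letters a–x): 1.7928/0.0833333 → 21 → v, 0.6337/0.0416667 → 15 → p; chars vp.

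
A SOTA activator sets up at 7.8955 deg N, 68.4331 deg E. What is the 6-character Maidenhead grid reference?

Offset from 180°W / 90°S: lon 248.4331°, lat 97.8955°.
Field: 248.4331/20 → 12 → M, 97.8955/10 → 9 → J; chars MJ.
Square: 8.4331/2 → 4, 7.8955/1 → 7; chars 47.
Subsquare: 0.4331/0.0833333 → 5 → f, 0.8955/0.0416667 → 21 → v; chars fv.

MJ47fv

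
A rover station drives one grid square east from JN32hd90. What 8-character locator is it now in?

Longitude extended square 9; +1 → 10, wraps to 0, carry into subsquare.
Longitude subsquare h = 7; +1 → 8 = i.
The latitude characters are unchanged.

JN32id00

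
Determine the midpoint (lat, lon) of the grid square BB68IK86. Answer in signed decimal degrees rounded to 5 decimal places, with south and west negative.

Field B=1, B=1: +1·20° lon, +1·10° lat → SW at lon -160°, lat -80°.
Square 6, 8: +6·2° lon, +8·1° lat → SW at lon -148°, lat -72°.
Subsquare i=8, k=10: +8·0.0833333° lon, +10·0.0416667° lat → SW at lon -147.333°, lat -71.5833°.
Extended square 8, 6: +8·0.00833333° lon, +6·0.00416667° lat → SW at lon -147.267°, lat -71.5583°.
Cell spans 0.00833333° lon × 0.00416667° lat. Centre is SW corner plus half of each.
latitude -71.55625, longitude -147.26250.

-71.55625, -147.26250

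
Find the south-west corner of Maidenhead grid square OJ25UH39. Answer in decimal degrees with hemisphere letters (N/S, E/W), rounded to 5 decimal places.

5.32917° N, 105.69167° E

Field O=14, J=9: +14·20° lon, +9·10° lat → SW at lon 100°, lat 0°.
Square 2, 5: +2·2° lon, +5·1° lat → SW at lon 104°, lat 5°.
Subsquare u=20, h=7: +20·0.0833333° lon, +7·0.0416667° lat → SW at lon 105.667°, lat 5.29167°.
Extended square 3, 9: +3·0.00833333° lon, +9·0.00416667° lat → SW at lon 105.692°, lat 5.32917°.
latitude 5.32917° N, longitude 105.69167° E.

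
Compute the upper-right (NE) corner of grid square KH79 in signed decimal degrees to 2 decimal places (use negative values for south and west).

Field K=10, H=7: +10·20° lon, +7·10° lat → SW at lon 20°, lat -20°.
Square 7, 9: +7·2° lon, +9·1° lat → SW at lon 34°, lat -11°.
Cell spans 2° lon × 1° lat. NE corner is SW corner plus one full cell.
latitude -10.00, longitude 36.00.

-10.00, 36.00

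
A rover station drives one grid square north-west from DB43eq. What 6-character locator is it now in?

DB43dr

Longitude subsquare e = 4; −1 → 3 = d.
Latitude subsquare q = 16; +1 → 17 = r.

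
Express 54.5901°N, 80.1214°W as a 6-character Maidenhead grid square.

EO94wo

Shift to the Maidenhead origin (180°W, 90°S): lon 99.8786, lat 144.5901.
Field: 99.8786/20 → 4 → E, 144.5901/10 → 14 → O; chars EO.
Square: 19.8786/2 → 9, 4.5901/1 → 4; chars 94.
Subsquare: 1.8786/0.0833333 → 22 → w, 0.5901/0.0416667 → 14 → o; chars wo.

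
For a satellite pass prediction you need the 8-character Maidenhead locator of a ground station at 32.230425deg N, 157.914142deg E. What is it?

QM82wf95

Shift to the Maidenhead origin (180°W, 90°S): lon 337.91414, lat 122.23042.
Field: lon ⌊337.91414/20⌋ = 16 → Q; lat ⌊122.23042/10⌋ = 12 → M.
Square: lon ⌊17.91414/2⌋ = 8; lat ⌊2.23042/1⌋ = 2.
Subsquare: lon ⌊1.91414/0.0833333⌋ = 22 → w; lat ⌊0.23042/0.0416667⌋ = 5 → f.
Extended square: lon ⌊0.08081/0.00833333⌋ = 9; lat ⌊0.02209/0.00416667⌋ = 5.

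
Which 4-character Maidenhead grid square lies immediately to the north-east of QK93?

RK04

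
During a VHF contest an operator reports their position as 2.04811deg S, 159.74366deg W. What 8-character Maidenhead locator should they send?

Add 180° to longitude and 90° to latitude: 20.25634, 87.95189.
Field: 20.25634/20 → 1 → B, 87.95189/10 → 8 → I; chars BI.
Square: 0.25634/2 → 0, 7.95189/1 → 7; chars 07.
Subsquare: 0.25634/0.0833333 → 3 → d, 0.95189/0.0416667 → 22 → w; chars dw.
Extended square: 0.00634/0.00833333 → 0, 0.03522/0.00416667 → 8; chars 08.

BI07dw08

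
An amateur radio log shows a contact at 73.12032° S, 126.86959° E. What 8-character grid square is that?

PB36kv41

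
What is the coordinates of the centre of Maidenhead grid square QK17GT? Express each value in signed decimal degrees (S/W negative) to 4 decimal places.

17.8125, 142.5417

Field Q=16, K=10: +16·20° lon, +10·10° lat → SW at lon 140°, lat 10°.
Square 1, 7: +1·2° lon, +7·1° lat → SW at lon 142°, lat 17°.
Subsquare g=6, t=19: +6·0.0833333° lon, +19·0.0416667° lat → SW at lon 142.5°, lat 17.7917°.
Cell spans 0.0833333° lon × 0.0416667° lat. Centre is SW corner plus half of each.
latitude 17.8125, longitude 142.5417.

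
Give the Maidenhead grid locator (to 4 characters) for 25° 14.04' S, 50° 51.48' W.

Shift to the Maidenhead origin (180°W, 90°S): lon 129.14, lat 64.77.
Field (20°×10°, letters A–R): 129.14/20 → 6 → G, 64.77/10 → 6 → G; chars GG.
Square (2°×1°, digits 0–9): 9.14/2 → 4, 4.77/1 → 4; chars 44.

GG44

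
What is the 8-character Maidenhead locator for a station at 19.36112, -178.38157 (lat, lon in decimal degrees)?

AK09ti46

Add 180° to longitude and 90° to latitude: 1.61843, 109.36112.
Field: 1.61843/20 → 0 → A, 109.36112/10 → 10 → K; chars AK.
Square: 1.61843/2 → 0, 9.36112/1 → 9; chars 09.
Subsquare: 1.61843/0.0833333 → 19 → t, 0.36112/0.0416667 → 8 → i; chars ti.
Extended square: 0.03510/0.00833333 → 4, 0.02779/0.00416667 → 6; chars 46.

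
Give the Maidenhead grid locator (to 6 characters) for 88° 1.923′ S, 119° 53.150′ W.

DA01bx

Offset from 180°W / 90°S: lon 60.1142°, lat 1.9680°.
Field: 60.1142/20 → 3 → D, 1.9680/10 → 0 → A; chars DA.
Square: 0.1142/2 → 0, 1.9680/1 → 1; chars 01.
Subsquare: 0.1142/0.0833333 → 1 → b, 0.9680/0.0416667 → 23 → x; chars bx.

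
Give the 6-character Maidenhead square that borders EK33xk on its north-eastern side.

EK43al

Longitude subsquare x = 23; +1 → 24, wraps to 0 = a, carry into square.
Longitude square 3; +1 → 4.
Latitude subsquare k = 10; +1 → 11 = l.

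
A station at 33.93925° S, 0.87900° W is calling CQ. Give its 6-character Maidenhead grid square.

Add 180° to longitude and 90° to latitude: 179.1210, 56.0607.
Field: lon ⌊179.1210/20⌋ = 8 → I; lat ⌊56.0607/10⌋ = 5 → F.
Square: lon ⌊19.1210/2⌋ = 9; lat ⌊6.0607/1⌋ = 6.
Subsquare: lon ⌊1.1210/0.0833333⌋ = 13 → n; lat ⌊0.0607/0.0416667⌋ = 1 → b.

IF96nb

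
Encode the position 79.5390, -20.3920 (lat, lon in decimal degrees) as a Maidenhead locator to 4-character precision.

HQ99

Add 180° to longitude and 90° to latitude: 159.61, 169.54.
Field: lon ⌊159.61/20⌋ = 7 → H; lat ⌊169.54/10⌋ = 16 → Q.
Square: lon ⌊19.61/2⌋ = 9; lat ⌊9.54/1⌋ = 9.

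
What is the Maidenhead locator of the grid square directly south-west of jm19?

Longitude square 1; −1 → 0.
Latitude square 9; −1 → 8.

JM08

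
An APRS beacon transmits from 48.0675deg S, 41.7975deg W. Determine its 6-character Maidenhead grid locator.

Add 180° to longitude and 90° to latitude: 138.2025, 41.9325.
Field (20°×10°, letters A–R): 138.2025/20 → 6 → G, 41.9325/10 → 4 → E; chars GE.
Square (2°×1°, digits 0–9): 18.2025/2 → 9, 1.9325/1 → 1; chars 91.
Subsquare (5′×2.5′, letters a–x): 0.2025/0.0833333 → 2 → c, 0.9325/0.0416667 → 22 → w; chars cw.

GE91cw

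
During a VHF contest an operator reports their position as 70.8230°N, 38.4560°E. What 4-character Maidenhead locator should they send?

Shift to the Maidenhead origin (180°W, 90°S): lon 218.46, lat 160.82.
Field: 218.46/20 → 10 → K, 160.82/10 → 16 → Q; chars KQ.
Square: 18.46/2 → 9, 0.82/1 → 0; chars 90.

KQ90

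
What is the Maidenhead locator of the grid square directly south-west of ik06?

HK95

Longitude square 0; −1 → -1, wraps to 9, carry into field.
Longitude field I = 8; −1 → 7 = H.
Latitude square 6; −1 → 5.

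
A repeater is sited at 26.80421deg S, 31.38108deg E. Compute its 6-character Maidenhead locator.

KG53qe

Offset from 180°W / 90°S: lon 211.3811°, lat 63.1958°.
Field: lon ⌊211.3811/20⌋ = 10 → K; lat ⌊63.1958/10⌋ = 6 → G.
Square: lon ⌊11.3811/2⌋ = 5; lat ⌊3.1958/1⌋ = 3.
Subsquare: lon ⌊1.3811/0.0833333⌋ = 16 → q; lat ⌊0.1958/0.0416667⌋ = 4 → e.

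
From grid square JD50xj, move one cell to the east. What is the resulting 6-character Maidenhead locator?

JD60aj

Longitude subsquare x = 23; +1 → 24, wraps to 0 = a, carry into square.
Longitude square 5; +1 → 6.
The latitude characters are unchanged.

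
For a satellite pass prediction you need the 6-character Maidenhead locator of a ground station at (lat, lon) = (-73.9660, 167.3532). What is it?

Shift to the Maidenhead origin (180°W, 90°S): lon 347.3532, lat 16.0340.
Field: lon ⌊347.3532/20⌋ = 17 → R; lat ⌊16.0340/10⌋ = 1 → B.
Square: lon ⌊7.3532/2⌋ = 3; lat ⌊6.0340/1⌋ = 6.
Subsquare: lon ⌊1.3532/0.0833333⌋ = 16 → q; lat ⌊0.0340/0.0416667⌋ = 0 → a.

RB36qa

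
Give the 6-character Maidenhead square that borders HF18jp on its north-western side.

Longitude subsquare j = 9; −1 → 8 = i.
Latitude subsquare p = 15; +1 → 16 = q.

HF18iq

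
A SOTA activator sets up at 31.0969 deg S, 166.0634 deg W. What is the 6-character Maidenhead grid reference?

AF68xv

Add 180° to longitude and 90° to latitude: 13.9366, 58.9031.
Field (20°×10°, letters A–R): 13.9366/20 → 0 → A, 58.9031/10 → 5 → F; chars AF.
Square (2°×1°, digits 0–9): 13.9366/2 → 6, 8.9031/1 → 8; chars 68.
Subsquare (5′×2.5′, letters a–x): 1.9366/0.0833333 → 23 → x, 0.9031/0.0416667 → 21 → v; chars xv.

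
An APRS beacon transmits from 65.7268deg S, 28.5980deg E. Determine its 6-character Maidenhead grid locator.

KC44hg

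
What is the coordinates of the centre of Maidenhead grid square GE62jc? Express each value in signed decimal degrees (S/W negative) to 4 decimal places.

-47.8958, -47.2083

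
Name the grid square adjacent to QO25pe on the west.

QO25oe

Longitude subsquare p = 15; −1 → 14 = o.
The latitude characters are unchanged.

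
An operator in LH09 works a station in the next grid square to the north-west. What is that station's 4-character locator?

KI90

Longitude square 0; −1 → -1, wraps to 9, carry into field.
Longitude field L = 11; −1 → 10 = K.
Latitude square 9; +1 → 10, wraps to 0, carry into field.
Latitude field H = 7; +1 → 8 = I.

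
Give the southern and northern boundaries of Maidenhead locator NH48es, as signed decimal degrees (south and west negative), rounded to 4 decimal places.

Field N=13, H=7: +13·20° lon, +7·10° lat → SW at lon 80°, lat -20°.
Square 4, 8: +4·2° lon, +8·1° lat → SW at lon 88°, lat -12°.
Subsquare e=4, s=18: +4·0.0833333° lon, +18·0.0416667° lat → SW at lon 88.3333°, lat -11.25°.
Cell spans 0.0833333° lon × 0.0416667° lat.
south -11.2500, north -11.2083.

-11.2500, -11.2083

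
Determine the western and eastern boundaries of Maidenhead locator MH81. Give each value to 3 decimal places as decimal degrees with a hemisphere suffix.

76.000° E, 78.000° E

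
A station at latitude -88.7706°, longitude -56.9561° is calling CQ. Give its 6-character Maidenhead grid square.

Offset from 180°W / 90°S: lon 123.0439°, lat 1.2294°.
Field (20°×10°, letters A–R): lon ⌊123.0439/20⌋ = 6 → G; lat ⌊1.2294/10⌋ = 0 → A.
Square (2°×1°, digits 0–9): lon ⌊3.0439/2⌋ = 1; lat ⌊1.2294/1⌋ = 1.
Subsquare (5′×2.5′, letters a–x): lon ⌊1.0439/0.0833333⌋ = 12 → m; lat ⌊0.2294/0.0416667⌋ = 5 → f.

GA11mf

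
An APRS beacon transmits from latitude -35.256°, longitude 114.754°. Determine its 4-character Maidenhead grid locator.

Offset from 180°W / 90°S: lon 294.75°, lat 54.74°.
Field: 294.75/20 → 14 → O, 54.74/10 → 5 → F; chars OF.
Square: 14.75/2 → 7, 4.74/1 → 4; chars 74.

OF74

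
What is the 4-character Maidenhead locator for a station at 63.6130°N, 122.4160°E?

Offset from 180°W / 90°S: lon 302.42°, lat 153.61°.
Field: lon ⌊302.42/20⌋ = 15 → P; lat ⌊153.61/10⌋ = 15 → P.
Square: lon ⌊2.42/2⌋ = 1; lat ⌊3.61/1⌋ = 3.

PP13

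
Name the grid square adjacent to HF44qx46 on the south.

HF44qx45

Latitude extended square 6; −1 → 5.
The longitude characters are unchanged.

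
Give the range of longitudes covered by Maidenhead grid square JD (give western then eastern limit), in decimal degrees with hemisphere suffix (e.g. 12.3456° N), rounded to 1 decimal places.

Field J=9, D=3: +9·20° lon, +3·10° lat → SW at lon 0°, lat -60°.
Cell spans 20° lon × 10° lat.
west 0.0° E, east 20.0° E.

0.0° E, 20.0° E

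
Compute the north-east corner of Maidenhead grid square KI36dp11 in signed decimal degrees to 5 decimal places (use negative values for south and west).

-3.36667, 26.26667

Field K=10, I=8: +10·20° lon, +8·10° lat → SW at lon 20°, lat -10°.
Square 3, 6: +3·2° lon, +6·1° lat → SW at lon 26°, lat -4°.
Subsquare d=3, p=15: +3·0.0833333° lon, +15·0.0416667° lat → SW at lon 26.25°, lat -3.375°.
Extended square 1, 1: +1·0.00833333° lon, +1·0.00416667° lat → SW at lon 26.2583°, lat -3.37083°.
Cell spans 0.00833333° lon × 0.00416667° lat. NE corner is SW corner plus one full cell.
latitude -3.36667, longitude 26.26667.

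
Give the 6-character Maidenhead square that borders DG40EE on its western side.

DG40de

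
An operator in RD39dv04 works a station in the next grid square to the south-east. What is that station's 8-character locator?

Longitude extended square 0; +1 → 1.
Latitude extended square 4; −1 → 3.

RD39dv13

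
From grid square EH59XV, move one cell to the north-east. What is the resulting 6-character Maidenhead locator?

EH69aw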